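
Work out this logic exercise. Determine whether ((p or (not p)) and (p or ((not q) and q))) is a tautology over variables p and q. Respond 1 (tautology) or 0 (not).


Check all 4 assignments:
p=0, q=0: 0
p=0, q=1: 0
p=1, q=0: 1
p=1, q=1: 1
Satisfying count = 2/4.
Tautology iff count = 4: no.

0


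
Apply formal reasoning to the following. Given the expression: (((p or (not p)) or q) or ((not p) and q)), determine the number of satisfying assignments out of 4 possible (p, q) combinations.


Check all 4 assignments:
p=0, q=0: 1
p=0, q=1: 1
p=1, q=0: 1
p=1, q=1: 1
Count of True = 4

4


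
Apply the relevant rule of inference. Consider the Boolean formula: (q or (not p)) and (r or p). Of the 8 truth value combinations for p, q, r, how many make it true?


Evaluate all 8 assignments for p, q, r:
p=0, q=0, r=0: 0
p=0, q=0, r=1: 1
p=0, q=1, r=0: 0
p=0, q=1, r=1: 1
p=1, q=0, r=0: 0
p=1, q=0, r=1: 0
p=1, q=1, r=0: 1
p=1, q=1, r=1: 1
Satisfying count = 4

4


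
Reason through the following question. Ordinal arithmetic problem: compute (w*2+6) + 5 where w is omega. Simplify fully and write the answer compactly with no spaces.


Compute (w*2+6) + 5.
Ordinal + is associative but NOT commutative; for finite n>0, n + w = w but w + n stays w+n.
By associativity: (w*2+6) + 5 = w*2 + (6+5) = w*2+11.
Result = w*2+11

w*2+11


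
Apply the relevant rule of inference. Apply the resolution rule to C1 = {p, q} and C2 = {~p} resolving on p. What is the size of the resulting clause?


Remove p from C1 and ~p from C2.
C1 remainder: {q}
C2 remainder: {}
Union (resolvent): {q}
Resolvent has 1 literal(s).

1


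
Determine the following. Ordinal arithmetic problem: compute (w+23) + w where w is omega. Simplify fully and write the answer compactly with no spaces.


Compute (w+23) + w.
Ordinal + is associative but NOT commutative; for finite n>0, n + w = w but w + n stays w+n.
(w+23) + w = w + (23+w) = w + w = w*2 (the finite tail 23 is absorbed by the right w).
Result = w*2

w*2


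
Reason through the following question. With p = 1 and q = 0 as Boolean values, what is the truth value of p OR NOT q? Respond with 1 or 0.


p = 1, q = 0
Operation: p OR NOT q
Evaluate: 1 OR NOT 0 = 1

1


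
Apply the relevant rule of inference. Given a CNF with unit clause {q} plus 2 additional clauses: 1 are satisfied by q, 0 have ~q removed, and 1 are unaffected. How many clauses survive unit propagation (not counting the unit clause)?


Satisfied (removed): 1
Shortened (remain): 0
Unchanged (remain): 1
Remaining = 0 + 1 = 1

1


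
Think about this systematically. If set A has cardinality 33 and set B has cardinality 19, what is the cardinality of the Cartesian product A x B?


The Cartesian product A x B contains all ordered pairs (a, b).
|A x B| = |A| * |B| = 33 * 19 = 627

627


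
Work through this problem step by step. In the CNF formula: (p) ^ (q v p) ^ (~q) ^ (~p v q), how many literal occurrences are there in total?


Counting literals in each clause:
Clause 1: 1 literal(s)
Clause 2: 2 literal(s)
Clause 3: 1 literal(s)
Clause 4: 2 literal(s)
Total = 6

6


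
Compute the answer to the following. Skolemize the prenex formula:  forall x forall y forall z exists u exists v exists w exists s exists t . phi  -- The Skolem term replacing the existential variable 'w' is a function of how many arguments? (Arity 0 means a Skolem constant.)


Quantifier prefix: forall x forall y forall z exists u exists v exists w exists s exists t
'w' is existentially quantified at position 6.
Universal variables preceding it: x, y, z
Skolem function arity = 3

3


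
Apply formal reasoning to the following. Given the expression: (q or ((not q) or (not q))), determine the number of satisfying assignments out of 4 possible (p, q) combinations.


Check all 4 assignments:
p=0, q=0: 1
p=0, q=1: 1
p=1, q=0: 1
p=1, q=1: 1
Count of True = 4

4


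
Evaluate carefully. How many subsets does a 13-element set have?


The power set of a set with n elements has 2^n elements.
|P(S)| = 2^13 = 8192

8192


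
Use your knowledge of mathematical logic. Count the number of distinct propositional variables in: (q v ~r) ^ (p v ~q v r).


Identify each variable that appears in the formula.
Variables found: p, q, r
Count = 3

3


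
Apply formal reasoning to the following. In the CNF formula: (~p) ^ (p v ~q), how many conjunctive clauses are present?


A CNF formula is a conjunction of clauses.
Clauses are separated by ^.
Counting the conjuncts: 2 clauses.

2


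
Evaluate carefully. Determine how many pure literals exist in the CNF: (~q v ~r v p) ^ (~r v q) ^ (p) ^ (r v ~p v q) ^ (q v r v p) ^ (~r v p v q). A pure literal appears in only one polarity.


Check each variable for pure literal status:
p: mixed (not pure)
q: mixed (not pure)
r: mixed (not pure)
Pure literal count = 0

0


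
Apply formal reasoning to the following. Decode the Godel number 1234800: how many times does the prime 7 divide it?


Factorize 1234800 by dividing by 7 repeatedly.
Division steps: 7 divides 1234800 exactly 3 time(s).
Exponent of 7 = 3

3


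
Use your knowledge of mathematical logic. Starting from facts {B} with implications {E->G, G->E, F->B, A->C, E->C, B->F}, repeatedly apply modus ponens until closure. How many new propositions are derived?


Initial facts: {B}
Apply modus ponens to closure:
  B and B->F  =>  F
Final known: {B, F}
New propositions: {F}
Count = 1

1


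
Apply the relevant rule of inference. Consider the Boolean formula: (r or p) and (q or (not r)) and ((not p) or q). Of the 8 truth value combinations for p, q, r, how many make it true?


Evaluate all 8 assignments for p, q, r:
p=0, q=0, r=0: 0
p=0, q=0, r=1: 0
p=0, q=1, r=0: 0
p=0, q=1, r=1: 1
p=1, q=0, r=0: 0
p=1, q=0, r=1: 0
p=1, q=1, r=0: 1
p=1, q=1, r=1: 1
Satisfying count = 3

3


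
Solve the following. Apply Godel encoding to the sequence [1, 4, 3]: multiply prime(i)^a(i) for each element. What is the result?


Encode each element as an exponent of the corresponding prime:
  2^1 = 2
  3^4 = 81
  5^3 = 125
Product = 2 * 81 * 125 = 20250

20250


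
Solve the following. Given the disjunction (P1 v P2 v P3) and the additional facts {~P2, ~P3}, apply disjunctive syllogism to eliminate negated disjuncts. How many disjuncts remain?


Original disjuncts (3): P1, P2, P3
Negated (eliminate): ~P2, ~P3
Remaining disjuncts: P1
Count = 3 - 2 = 1

1


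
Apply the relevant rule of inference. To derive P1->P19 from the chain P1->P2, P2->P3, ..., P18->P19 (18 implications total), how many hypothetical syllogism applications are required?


With 18 implications in a chain connecting 19 propositions:
P1->P2, P2->P3, ..., P18->P19
Steps needed = (number of implications) - 1 = 18 - 1 = 17

17


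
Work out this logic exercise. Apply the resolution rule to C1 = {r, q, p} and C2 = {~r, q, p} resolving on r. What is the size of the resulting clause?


Remove r from C1 and ~r from C2.
C1 remainder: {q, p}
C2 remainder: {q, p}
Union (resolvent): {p, q}
Resolvent has 2 literal(s).

2


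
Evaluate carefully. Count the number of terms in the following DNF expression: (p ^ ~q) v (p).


A DNF formula is a disjunction of terms (conjunctions).
Terms are separated by v.
Counting the disjuncts: 2 terms.

2


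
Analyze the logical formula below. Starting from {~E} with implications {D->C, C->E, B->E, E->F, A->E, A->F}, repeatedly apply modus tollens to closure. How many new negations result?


Initial negated facts: {~E}
Apply modus tollens to closure:
  ~E and C->E  =>  ~C
  ~E and B->E  =>  ~B
  ~E and A->E  =>  ~A
  ~C and D->C  =>  ~D
Final negated: {~A, ~B, ~C, ~D, ~E}
New negations: {~A, ~B, ~C, ~D}
Count = 4

4


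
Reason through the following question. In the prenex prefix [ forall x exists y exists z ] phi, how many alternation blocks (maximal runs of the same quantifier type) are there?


Quantifier-type sequence: A E E  (A=forall, E=exists)
Group into maximal same-type runs:
  Ax1 | Ex2
Number of blocks = 2

2


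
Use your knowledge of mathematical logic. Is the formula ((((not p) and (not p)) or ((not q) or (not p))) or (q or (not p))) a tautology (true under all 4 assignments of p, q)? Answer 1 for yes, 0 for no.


Check all 4 assignments:
p=0, q=0: 1
p=0, q=1: 1
p=1, q=0: 1
p=1, q=1: 1
Satisfying count = 4/4.
Tautology iff count = 4: yes.

1


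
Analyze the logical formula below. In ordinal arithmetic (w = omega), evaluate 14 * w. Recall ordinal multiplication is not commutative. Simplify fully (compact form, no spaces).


Compute 14 * w.
Ordinal * is associative and left-distributive over +, but NOT commutative; for finite n>1, n*w = w but w*n stays w*n.
For finite n>0, n * w = sup{n*k : k<w} = w. So 14 * w = w.
Result = w

w


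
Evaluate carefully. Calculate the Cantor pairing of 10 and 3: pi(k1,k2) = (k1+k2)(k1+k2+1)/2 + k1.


k1 + k2 = 13
(k1+k2)(k1+k2+1)/2 = 13 * 14 / 2 = 91
pi = 91 + 10 = 101

101


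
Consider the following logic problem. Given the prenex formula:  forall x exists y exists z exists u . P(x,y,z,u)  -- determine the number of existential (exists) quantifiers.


Quantifier prefix: forall x exists y exists z exists u
Mark each quantifier type:
  U E E E
Universal count = 1, Existential count = 3
Asked for existential (exists) quantifiers: 3

3


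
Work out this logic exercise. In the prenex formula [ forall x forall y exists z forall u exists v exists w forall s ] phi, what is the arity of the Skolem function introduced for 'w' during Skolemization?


Quantifier prefix: forall x forall y exists z forall u exists v exists w forall s
'w' is existentially quantified at position 6.
Universal variables preceding it: x, y, u
Skolem function arity = 3

3


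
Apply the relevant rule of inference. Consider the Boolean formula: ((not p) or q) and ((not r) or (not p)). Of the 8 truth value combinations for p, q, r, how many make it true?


Evaluate all 8 assignments for p, q, r:
p=0, q=0, r=0: 1
p=0, q=0, r=1: 1
p=0, q=1, r=0: 1
p=0, q=1, r=1: 1
p=1, q=0, r=0: 0
p=1, q=0, r=1: 0
p=1, q=1, r=0: 1
p=1, q=1, r=1: 0
Satisfying count = 5

5


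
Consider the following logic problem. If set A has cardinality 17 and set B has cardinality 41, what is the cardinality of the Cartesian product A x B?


The Cartesian product A x B contains all ordered pairs (a, b).
|A x B| = |A| * |B| = 17 * 41 = 697

697


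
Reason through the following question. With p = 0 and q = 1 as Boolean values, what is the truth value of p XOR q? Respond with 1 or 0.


p = 0, q = 1
Operation: p XOR q
Evaluate: 0 XOR 1 = 1

1


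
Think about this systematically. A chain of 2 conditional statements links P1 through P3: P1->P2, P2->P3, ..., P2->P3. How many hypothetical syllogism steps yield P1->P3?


With 2 implications in a chain connecting 3 propositions:
P1->P2, P2->P3, ..., P2->P3
Steps needed = (number of implications) - 1 = 2 - 1 = 1

1


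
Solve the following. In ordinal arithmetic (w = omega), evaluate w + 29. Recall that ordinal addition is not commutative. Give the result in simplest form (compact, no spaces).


Compute w + 29.
Ordinal + is associative but NOT commutative; for finite n>0, n + w = w but w + n stays w+n.
w + 29 is already in normal form (a successor ordinal beyond w).
Result = w+29

w+29


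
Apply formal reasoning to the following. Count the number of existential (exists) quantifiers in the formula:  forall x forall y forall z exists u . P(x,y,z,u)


Quantifier prefix: forall x forall y forall z exists u
Mark each quantifier type:
  U U U E
Universal count = 3, Existential count = 1
Asked for existential (exists) quantifiers: 1

1


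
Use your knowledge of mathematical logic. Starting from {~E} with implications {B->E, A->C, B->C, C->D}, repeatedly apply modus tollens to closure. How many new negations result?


Initial negated facts: {~E}
Apply modus tollens to closure:
  ~E and B->E  =>  ~B
Final negated: {~B, ~E}
New negations: {~B}
Count = 1

1


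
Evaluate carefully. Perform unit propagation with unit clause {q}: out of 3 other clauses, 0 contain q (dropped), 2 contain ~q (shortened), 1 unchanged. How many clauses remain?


Satisfied (removed): 0
Shortened (remain): 2
Unchanged (remain): 1
Remaining = 2 + 1 = 3

3


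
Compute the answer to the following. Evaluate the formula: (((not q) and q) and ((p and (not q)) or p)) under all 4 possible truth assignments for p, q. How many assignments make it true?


Check all 4 assignments:
p=0, q=0: 0
p=0, q=1: 0
p=1, q=0: 0
p=1, q=1: 0
Count of True = 0

0


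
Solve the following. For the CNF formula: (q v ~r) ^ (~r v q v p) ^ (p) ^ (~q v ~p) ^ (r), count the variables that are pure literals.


Check each variable for pure literal status:
p: mixed (not pure)
q: mixed (not pure)
r: mixed (not pure)
Pure literal count = 0

0


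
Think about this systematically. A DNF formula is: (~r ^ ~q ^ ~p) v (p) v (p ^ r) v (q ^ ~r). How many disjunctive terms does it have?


A DNF formula is a disjunction of terms (conjunctions).
Terms are separated by v.
Counting the disjuncts: 4 terms.

4


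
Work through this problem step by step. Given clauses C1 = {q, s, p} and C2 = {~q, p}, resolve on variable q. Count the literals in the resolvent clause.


Remove q from C1 and ~q from C2.
C1 remainder: {s, p}
C2 remainder: {p}
Union (resolvent): {p, s}
Resolvent has 2 literal(s).

2


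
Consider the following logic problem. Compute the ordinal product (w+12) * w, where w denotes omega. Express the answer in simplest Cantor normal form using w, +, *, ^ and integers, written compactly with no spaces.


Compute (w+12) * w.
Ordinal * is associative and left-distributive over +, but NOT commutative; for finite n>1, n*w = w but w*n stays w*n.
(w+12) * w = sup{(w+12)*k : k<w} = sup{w*k+12} = w^2 (the +12 tail is absorbed in the limit).
Result = w^2

w^2


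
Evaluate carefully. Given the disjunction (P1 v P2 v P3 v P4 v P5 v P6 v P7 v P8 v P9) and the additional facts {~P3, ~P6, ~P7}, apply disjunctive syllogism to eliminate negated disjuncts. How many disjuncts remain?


Original disjuncts (9): P1, P2, P3, P4, P5, P6, P7, P8, P9
Negated (eliminate): ~P3, ~P6, ~P7
Remaining disjuncts: P1, P2, P4, P5, P8, P9
Count = 9 - 3 = 6

6


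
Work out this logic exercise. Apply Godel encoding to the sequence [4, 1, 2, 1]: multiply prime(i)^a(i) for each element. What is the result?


Encode each element as an exponent of the corresponding prime:
  2^4 = 16
  3^1 = 3
  5^2 = 25
  7^1 = 7
Product = 16 * 3 * 25 * 7 = 8400

8400


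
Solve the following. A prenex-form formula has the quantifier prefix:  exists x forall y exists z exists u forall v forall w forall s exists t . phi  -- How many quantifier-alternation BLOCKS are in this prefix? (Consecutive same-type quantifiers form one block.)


Quantifier-type sequence: E A E E A A A E  (A=forall, E=exists)
Group into maximal same-type runs:
  Ex1 | Ax1 | Ex2 | Ax3 | Ex1
Number of blocks = 5

5


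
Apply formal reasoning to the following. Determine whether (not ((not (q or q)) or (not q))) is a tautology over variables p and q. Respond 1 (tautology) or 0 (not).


Check all 4 assignments:
p=0, q=0: 0
p=0, q=1: 1
p=1, q=0: 0
p=1, q=1: 1
Satisfying count = 2/4.
Tautology iff count = 4: no.

0


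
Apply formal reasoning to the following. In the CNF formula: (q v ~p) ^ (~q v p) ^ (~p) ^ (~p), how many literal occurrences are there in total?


Counting literals in each clause:
Clause 1: 2 literal(s)
Clause 2: 2 literal(s)
Clause 3: 1 literal(s)
Clause 4: 1 literal(s)
Total = 6

6


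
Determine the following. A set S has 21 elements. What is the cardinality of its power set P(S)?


The power set of a set with n elements has 2^n elements.
|P(S)| = 2^21 = 2097152

2097152


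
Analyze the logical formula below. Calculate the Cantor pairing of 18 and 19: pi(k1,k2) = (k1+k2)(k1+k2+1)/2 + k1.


k1 + k2 = 37
(k1+k2)(k1+k2+1)/2 = 37 * 38 / 2 = 703
pi = 703 + 18 = 721

721


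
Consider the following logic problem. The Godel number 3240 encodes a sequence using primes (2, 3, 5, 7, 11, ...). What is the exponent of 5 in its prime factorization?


Factorize 3240 by dividing by 5 repeatedly.
Division steps: 5 divides 3240 exactly 1 time(s).
Exponent of 5 = 1

1


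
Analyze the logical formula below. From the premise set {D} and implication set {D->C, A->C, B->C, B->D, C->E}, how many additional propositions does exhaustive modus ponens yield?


Initial facts: {D}
Apply modus ponens to closure:
  D and D->C  =>  C
  C and C->E  =>  E
Final known: {C, D, E}
New propositions: {C, E}
Count = 2

2


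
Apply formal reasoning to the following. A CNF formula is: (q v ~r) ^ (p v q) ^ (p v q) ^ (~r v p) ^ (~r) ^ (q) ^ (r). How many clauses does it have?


A CNF formula is a conjunction of clauses.
Clauses are separated by ^.
Counting the conjuncts: 7 clauses.

7


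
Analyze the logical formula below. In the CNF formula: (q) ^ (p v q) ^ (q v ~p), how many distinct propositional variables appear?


Identify each variable that appears in the formula.
Variables found: p, q
Count = 2

2


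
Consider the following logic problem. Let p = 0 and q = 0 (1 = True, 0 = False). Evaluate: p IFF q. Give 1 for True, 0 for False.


p = 0, q = 0
Operation: p IFF q
Evaluate: 0 IFF 0 = 1

1


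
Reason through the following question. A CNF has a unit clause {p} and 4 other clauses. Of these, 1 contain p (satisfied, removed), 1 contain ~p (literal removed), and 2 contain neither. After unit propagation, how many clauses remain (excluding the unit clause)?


Satisfied (removed): 1
Shortened (remain): 1
Unchanged (remain): 2
Remaining = 1 + 2 = 3

3


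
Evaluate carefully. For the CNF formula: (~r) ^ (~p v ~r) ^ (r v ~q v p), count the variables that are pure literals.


Check each variable for pure literal status:
p: mixed (not pure)
q: pure negative
r: mixed (not pure)
Pure literal count = 1

1


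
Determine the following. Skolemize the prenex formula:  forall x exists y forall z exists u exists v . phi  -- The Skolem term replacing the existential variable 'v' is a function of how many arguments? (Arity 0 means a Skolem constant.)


Quantifier prefix: forall x exists y forall z exists u exists v
'v' is existentially quantified at position 5.
Universal variables preceding it: x, z
Skolem function arity = 2

2


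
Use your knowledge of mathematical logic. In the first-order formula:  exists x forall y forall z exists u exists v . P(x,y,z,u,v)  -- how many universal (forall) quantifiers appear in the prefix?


Quantifier prefix: exists x forall y forall z exists u exists v
Mark each quantifier type:
  E U U E E
Universal count = 2, Existential count = 3
Asked for universal (forall) quantifiers: 2

2


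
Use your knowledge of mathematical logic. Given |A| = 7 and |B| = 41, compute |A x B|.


The Cartesian product A x B contains all ordered pairs (a, b).
|A x B| = |A| * |B| = 7 * 41 = 287

287


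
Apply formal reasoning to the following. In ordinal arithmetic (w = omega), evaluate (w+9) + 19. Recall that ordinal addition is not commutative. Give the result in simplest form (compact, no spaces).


Compute (w+9) + 19.
Ordinal + is associative but NOT commutative; for finite n>0, n + w = w but w + n stays w+n.
By associativity: (w+9) + 19 = w + (9+19) = w+28.
Result = w+28

w+28


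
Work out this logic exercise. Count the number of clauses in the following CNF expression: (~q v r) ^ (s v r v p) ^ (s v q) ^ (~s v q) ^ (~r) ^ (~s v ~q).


A CNF formula is a conjunction of clauses.
Clauses are separated by ^.
Counting the conjuncts: 6 clauses.

6


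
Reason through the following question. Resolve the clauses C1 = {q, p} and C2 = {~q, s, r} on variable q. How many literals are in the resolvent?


Remove q from C1 and ~q from C2.
C1 remainder: {p}
C2 remainder: {s, r}
Union (resolvent): {p, r, s}
Resolvent has 3 literal(s).

3


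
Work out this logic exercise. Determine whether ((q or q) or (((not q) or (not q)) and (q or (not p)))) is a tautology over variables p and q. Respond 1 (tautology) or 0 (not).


Check all 4 assignments:
p=0, q=0: 1
p=0, q=1: 1
p=1, q=0: 0
p=1, q=1: 1
Satisfying count = 3/4.
Tautology iff count = 4: no.

0


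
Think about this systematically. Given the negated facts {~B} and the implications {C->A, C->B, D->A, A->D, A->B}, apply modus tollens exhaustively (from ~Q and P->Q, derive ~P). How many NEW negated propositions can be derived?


Initial negated facts: {~B}
Apply modus tollens to closure:
  ~B and C->B  =>  ~C
  ~B and A->B  =>  ~A
  ~A and D->A  =>  ~D
Final negated: {~A, ~B, ~C, ~D}
New negations: {~A, ~C, ~D}
Count = 3

3


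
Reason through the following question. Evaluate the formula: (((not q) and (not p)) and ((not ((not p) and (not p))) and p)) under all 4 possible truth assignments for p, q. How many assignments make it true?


Check all 4 assignments:
p=0, q=0: 0
p=0, q=1: 0
p=1, q=0: 0
p=1, q=1: 0
Count of True = 0

0


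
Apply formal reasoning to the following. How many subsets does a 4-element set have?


The power set of a set with n elements has 2^n elements.
|P(S)| = 2^4 = 16

16


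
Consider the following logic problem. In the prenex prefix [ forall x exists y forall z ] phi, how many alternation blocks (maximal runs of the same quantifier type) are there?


Quantifier-type sequence: A E A  (A=forall, E=exists)
Group into maximal same-type runs:
  Ax1 | Ex1 | Ax1
Number of blocks = 3

3


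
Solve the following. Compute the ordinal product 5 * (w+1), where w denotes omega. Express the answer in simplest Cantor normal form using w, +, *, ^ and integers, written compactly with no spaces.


Compute 5 * (w+1).
Ordinal * is associative and left-distributive over +, but NOT commutative; for finite n>1, n*w = w but w*n stays w*n.
By left-distributivity: 5 * (w+1) = 5*w + 5*1 = w + 5 = w+5.
Result = w+5

w+5


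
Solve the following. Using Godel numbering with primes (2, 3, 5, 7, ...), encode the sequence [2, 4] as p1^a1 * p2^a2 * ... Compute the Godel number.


Encode each element as an exponent of the corresponding prime:
  2^2 = 4
  3^4 = 81
Product = 4 * 81 = 324

324


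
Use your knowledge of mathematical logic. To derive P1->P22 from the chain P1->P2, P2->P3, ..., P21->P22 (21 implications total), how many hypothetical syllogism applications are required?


With 21 implications in a chain connecting 22 propositions:
P1->P2, P2->P3, ..., P21->P22
Steps needed = (number of implications) - 1 = 21 - 1 = 20

20


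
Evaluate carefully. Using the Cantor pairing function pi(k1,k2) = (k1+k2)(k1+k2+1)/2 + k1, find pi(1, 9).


k1 + k2 = 10
(k1+k2)(k1+k2+1)/2 = 10 * 11 / 2 = 55
pi = 55 + 1 = 56

56


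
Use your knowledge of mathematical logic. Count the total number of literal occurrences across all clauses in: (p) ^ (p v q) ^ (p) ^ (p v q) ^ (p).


Counting literals in each clause:
Clause 1: 1 literal(s)
Clause 2: 2 literal(s)
Clause 3: 1 literal(s)
Clause 4: 2 literal(s)
Clause 5: 1 literal(s)
Total = 7

7


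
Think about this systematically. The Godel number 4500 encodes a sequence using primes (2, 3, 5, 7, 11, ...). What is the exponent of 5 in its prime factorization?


Factorize 4500 by dividing by 5 repeatedly.
Division steps: 5 divides 4500 exactly 3 time(s).
Exponent of 5 = 3

3


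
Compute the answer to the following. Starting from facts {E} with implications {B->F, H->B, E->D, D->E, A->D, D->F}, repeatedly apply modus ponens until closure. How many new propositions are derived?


Initial facts: {E}
Apply modus ponens to closure:
  E and E->D  =>  D
  D and D->F  =>  F
Final known: {D, E, F}
New propositions: {D, F}
Count = 2

2


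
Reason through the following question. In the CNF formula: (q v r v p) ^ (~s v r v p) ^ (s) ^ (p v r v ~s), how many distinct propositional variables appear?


Identify each variable that appears in the formula.
Variables found: p, q, r, s
Count = 4

4


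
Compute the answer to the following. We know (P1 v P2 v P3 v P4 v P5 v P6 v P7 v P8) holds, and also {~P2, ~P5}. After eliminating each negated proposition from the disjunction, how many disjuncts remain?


Original disjuncts (8): P1, P2, P3, P4, P5, P6, P7, P8
Negated (eliminate): ~P2, ~P5
Remaining disjuncts: P1, P3, P4, P6, P7, P8
Count = 8 - 2 = 6

6


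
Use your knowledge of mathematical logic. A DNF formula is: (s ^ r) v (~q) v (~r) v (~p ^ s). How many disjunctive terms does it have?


A DNF formula is a disjunction of terms (conjunctions).
Terms are separated by v.
Counting the disjuncts: 4 terms.

4


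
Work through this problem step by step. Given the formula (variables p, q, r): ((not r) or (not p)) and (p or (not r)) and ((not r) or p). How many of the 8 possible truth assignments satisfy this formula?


Evaluate all 8 assignments for p, q, r:
p=0, q=0, r=0: 1
p=0, q=0, r=1: 0
p=0, q=1, r=0: 1
p=0, q=1, r=1: 0
p=1, q=0, r=0: 1
p=1, q=0, r=1: 0
p=1, q=1, r=0: 1
p=1, q=1, r=1: 0
Satisfying count = 4

4


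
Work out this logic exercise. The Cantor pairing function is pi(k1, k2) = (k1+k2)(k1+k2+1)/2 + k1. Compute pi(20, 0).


k1 + k2 = 20
(k1+k2)(k1+k2+1)/2 = 20 * 21 / 2 = 210
pi = 210 + 20 = 230

230


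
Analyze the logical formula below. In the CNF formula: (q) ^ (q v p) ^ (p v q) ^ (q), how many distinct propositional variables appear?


Identify each variable that appears in the formula.
Variables found: p, q
Count = 2

2


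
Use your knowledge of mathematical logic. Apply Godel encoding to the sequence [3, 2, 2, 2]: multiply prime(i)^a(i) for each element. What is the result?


Encode each element as an exponent of the corresponding prime:
  2^3 = 8
  3^2 = 9
  5^2 = 25
  7^2 = 49
Product = 8 * 9 * 25 * 49 = 88200

88200


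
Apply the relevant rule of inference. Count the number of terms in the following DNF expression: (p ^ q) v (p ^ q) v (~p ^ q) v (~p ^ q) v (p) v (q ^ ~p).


A DNF formula is a disjunction of terms (conjunctions).
Terms are separated by v.
Counting the disjuncts: 6 terms.

6


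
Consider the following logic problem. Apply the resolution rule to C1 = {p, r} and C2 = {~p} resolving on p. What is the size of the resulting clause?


Remove p from C1 and ~p from C2.
C1 remainder: {r}
C2 remainder: {}
Union (resolvent): {r}
Resolvent has 1 literal(s).

1


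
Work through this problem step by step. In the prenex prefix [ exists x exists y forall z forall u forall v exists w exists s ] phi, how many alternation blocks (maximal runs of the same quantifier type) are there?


Quantifier-type sequence: E E A A A E E  (A=forall, E=exists)
Group into maximal same-type runs:
  Ex2 | Ax3 | Ex2
Number of blocks = 3

3


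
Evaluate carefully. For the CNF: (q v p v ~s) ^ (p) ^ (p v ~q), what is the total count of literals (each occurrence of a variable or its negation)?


Counting literals in each clause:
Clause 1: 3 literal(s)
Clause 2: 1 literal(s)
Clause 3: 2 literal(s)
Total = 6

6


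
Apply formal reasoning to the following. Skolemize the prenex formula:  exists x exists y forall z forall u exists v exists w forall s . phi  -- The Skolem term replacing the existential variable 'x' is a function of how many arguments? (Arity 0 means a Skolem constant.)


Quantifier prefix: exists x exists y forall z forall u exists v exists w forall s
'x' is existentially quantified at position 1.
No universal quantifiers precede it.
Skolem function arity = 0 (a Skolem constant)

0


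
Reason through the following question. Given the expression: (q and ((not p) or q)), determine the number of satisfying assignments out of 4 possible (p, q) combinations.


Check all 4 assignments:
p=0, q=0: 0
p=0, q=1: 1
p=1, q=0: 0
p=1, q=1: 1
Count of True = 2

2


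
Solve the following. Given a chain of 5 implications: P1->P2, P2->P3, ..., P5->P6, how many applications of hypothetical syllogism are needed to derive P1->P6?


With 5 implications in a chain connecting 6 propositions:
P1->P2, P2->P3, ..., P5->P6
Steps needed = (number of implications) - 1 = 5 - 1 = 4

4


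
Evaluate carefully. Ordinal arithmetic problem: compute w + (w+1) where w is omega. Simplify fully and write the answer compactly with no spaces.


Compute w + (w+1).
Ordinal + is associative but NOT commutative; for finite n>0, n + w = w but w + n stays w+n.
w + (w+1) = (w+w) + 1 = w*2+1.
Result = w*2+1

w*2+1


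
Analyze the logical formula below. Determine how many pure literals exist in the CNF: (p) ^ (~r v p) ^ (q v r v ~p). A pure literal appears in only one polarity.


Check each variable for pure literal status:
p: mixed (not pure)
q: pure positive
r: mixed (not pure)
Pure literal count = 1

1


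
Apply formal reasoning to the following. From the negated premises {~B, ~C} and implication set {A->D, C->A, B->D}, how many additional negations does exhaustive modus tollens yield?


Initial negated facts: {~B, ~C}
Apply modus tollens to closure:
  (no implication fires)
Final negated: {~B, ~C}
New negations: {(none)}
Count = 0

0


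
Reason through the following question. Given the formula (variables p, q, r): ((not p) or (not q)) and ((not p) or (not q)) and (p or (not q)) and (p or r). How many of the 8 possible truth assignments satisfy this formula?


Evaluate all 8 assignments for p, q, r:
p=0, q=0, r=0: 0
p=0, q=0, r=1: 1
p=0, q=1, r=0: 0
p=0, q=1, r=1: 0
p=1, q=0, r=0: 1
p=1, q=0, r=1: 1
p=1, q=1, r=0: 0
p=1, q=1, r=1: 0
Satisfying count = 3

3


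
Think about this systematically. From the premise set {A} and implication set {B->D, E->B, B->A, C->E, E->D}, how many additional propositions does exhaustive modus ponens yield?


Initial facts: {A}
Apply modus ponens to closure:
  (no implication fires)
Final known: {A}
New propositions: {(none)}
Count = 0

0


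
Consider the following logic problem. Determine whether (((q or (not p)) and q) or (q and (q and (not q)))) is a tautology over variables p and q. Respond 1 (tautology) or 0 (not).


Check all 4 assignments:
p=0, q=0: 0
p=0, q=1: 1
p=1, q=0: 0
p=1, q=1: 1
Satisfying count = 2/4.
Tautology iff count = 4: no.

0


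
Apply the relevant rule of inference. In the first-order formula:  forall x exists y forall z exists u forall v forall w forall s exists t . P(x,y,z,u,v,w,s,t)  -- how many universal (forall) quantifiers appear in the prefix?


Quantifier prefix: forall x exists y forall z exists u forall v forall w forall s exists t
Mark each quantifier type:
  U E U E U U U E
Universal count = 5, Existential count = 3
Asked for universal (forall) quantifiers: 5

5


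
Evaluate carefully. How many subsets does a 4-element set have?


The power set of a set with n elements has 2^n elements.
|P(S)| = 2^4 = 16

16


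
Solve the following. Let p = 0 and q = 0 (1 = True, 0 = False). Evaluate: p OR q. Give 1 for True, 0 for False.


p = 0, q = 0
Operation: p OR q
Evaluate: 0 OR 0 = 0

0


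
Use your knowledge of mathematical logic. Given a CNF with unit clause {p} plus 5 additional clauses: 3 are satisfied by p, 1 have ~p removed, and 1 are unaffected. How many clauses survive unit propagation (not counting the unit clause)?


Satisfied (removed): 3
Shortened (remain): 1
Unchanged (remain): 1
Remaining = 1 + 1 = 2

2


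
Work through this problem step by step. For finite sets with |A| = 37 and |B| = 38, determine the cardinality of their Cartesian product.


The Cartesian product A x B contains all ordered pairs (a, b).
|A x B| = |A| * |B| = 37 * 38 = 1406

1406


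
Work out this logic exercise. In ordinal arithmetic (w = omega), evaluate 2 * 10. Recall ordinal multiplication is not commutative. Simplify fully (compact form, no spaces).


Compute 2 * 10.
Ordinal * is associative and left-distributive over +, but NOT commutative; for finite n>1, n*w = w but w*n stays w*n.
Both finite; ordinal * agrees with natural *: 2 * 10 = 20.
Result = 20

20


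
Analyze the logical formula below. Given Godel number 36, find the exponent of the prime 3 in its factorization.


Factorize 36 by dividing by 3 repeatedly.
Division steps: 3 divides 36 exactly 2 time(s).
Exponent of 3 = 2

2


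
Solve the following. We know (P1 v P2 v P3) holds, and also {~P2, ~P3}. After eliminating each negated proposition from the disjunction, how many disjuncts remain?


Original disjuncts (3): P1, P2, P3
Negated (eliminate): ~P2, ~P3
Remaining disjuncts: P1
Count = 3 - 2 = 1

1


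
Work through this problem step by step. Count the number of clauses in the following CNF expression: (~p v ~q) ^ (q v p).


A CNF formula is a conjunction of clauses.
Clauses are separated by ^.
Counting the conjuncts: 2 clauses.

2


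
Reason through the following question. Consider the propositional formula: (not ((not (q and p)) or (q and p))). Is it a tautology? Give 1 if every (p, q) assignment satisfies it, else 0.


Check all 4 assignments:
p=0, q=0: 0
p=0, q=1: 0
p=1, q=0: 0
p=1, q=1: 0
Satisfying count = 0/4.
Tautology iff count = 4: no.

0


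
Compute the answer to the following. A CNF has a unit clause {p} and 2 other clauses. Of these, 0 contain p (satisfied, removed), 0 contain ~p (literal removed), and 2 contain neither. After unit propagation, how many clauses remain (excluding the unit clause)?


Satisfied (removed): 0
Shortened (remain): 0
Unchanged (remain): 2
Remaining = 0 + 2 = 2

2


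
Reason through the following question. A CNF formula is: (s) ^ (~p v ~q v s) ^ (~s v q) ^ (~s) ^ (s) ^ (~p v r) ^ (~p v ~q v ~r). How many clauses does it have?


A CNF formula is a conjunction of clauses.
Clauses are separated by ^.
Counting the conjuncts: 7 clauses.

7


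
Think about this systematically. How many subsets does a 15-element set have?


The power set of a set with n elements has 2^n elements.
|P(S)| = 2^15 = 32768

32768


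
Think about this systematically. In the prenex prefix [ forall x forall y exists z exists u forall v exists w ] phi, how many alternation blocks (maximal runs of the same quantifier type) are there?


Quantifier-type sequence: A A E E A E  (A=forall, E=exists)
Group into maximal same-type runs:
  Ax2 | Ex2 | Ax1 | Ex1
Number of blocks = 4

4


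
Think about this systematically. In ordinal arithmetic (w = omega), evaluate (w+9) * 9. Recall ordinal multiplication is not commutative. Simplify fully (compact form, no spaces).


Compute (w+9) * 9.
Ordinal * is associative and left-distributive over +, but NOT commutative; for finite n>1, n*w = w but w*n stays w*n.
(w+9) * 9 = (w+9) repeated 9 times. Each intermediate +9 is absorbed by the following w; only the last survives: w*9+9.
Result = w*9+9

w*9+9


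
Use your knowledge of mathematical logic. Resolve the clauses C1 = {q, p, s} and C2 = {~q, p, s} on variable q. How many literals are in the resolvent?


Remove q from C1 and ~q from C2.
C1 remainder: {p, s}
C2 remainder: {p, s}
Union (resolvent): {p, s}
Resolvent has 2 literal(s).

2


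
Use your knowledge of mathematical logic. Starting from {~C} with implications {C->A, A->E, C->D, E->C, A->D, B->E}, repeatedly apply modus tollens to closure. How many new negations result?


Initial negated facts: {~C}
Apply modus tollens to closure:
  ~C and E->C  =>  ~E
  ~E and B->E  =>  ~B
  ~E and A->E  =>  ~A
Final negated: {~A, ~B, ~C, ~E}
New negations: {~A, ~B, ~E}
Count = 3

3


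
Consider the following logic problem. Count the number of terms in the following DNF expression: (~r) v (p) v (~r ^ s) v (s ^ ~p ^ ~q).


A DNF formula is a disjunction of terms (conjunctions).
Terms are separated by v.
Counting the disjuncts: 4 terms.

4


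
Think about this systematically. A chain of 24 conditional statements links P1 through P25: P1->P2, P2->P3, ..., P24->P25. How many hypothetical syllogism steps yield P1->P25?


With 24 implications in a chain connecting 25 propositions:
P1->P2, P2->P3, ..., P24->P25
Steps needed = (number of implications) - 1 = 24 - 1 = 23

23


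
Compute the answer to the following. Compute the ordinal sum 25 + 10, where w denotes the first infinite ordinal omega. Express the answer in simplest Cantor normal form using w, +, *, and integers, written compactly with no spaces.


Compute 25 + 10.
Ordinal + is associative but NOT commutative; for finite n>0, n + w = w but w + n stays w+n.
Both operands finite; ordinal + agrees with natural +: 25 + 10 = 35.
Result = 35

35


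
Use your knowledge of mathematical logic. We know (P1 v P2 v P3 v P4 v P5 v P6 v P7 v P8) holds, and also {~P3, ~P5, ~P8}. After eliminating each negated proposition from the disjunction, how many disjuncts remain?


Original disjuncts (8): P1, P2, P3, P4, P5, P6, P7, P8
Negated (eliminate): ~P3, ~P5, ~P8
Remaining disjuncts: P1, P2, P4, P6, P7
Count = 8 - 3 = 5

5


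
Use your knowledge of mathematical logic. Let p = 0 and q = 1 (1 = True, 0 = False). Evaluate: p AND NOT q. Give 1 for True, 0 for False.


p = 0, q = 1
Operation: p AND NOT q
Evaluate: 0 AND NOT 1 = 0

0


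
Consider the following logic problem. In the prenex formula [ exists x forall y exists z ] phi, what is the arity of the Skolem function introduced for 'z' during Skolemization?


Quantifier prefix: exists x forall y exists z
'z' is existentially quantified at position 3.
Universal variables preceding it: y
Skolem function arity = 1

1


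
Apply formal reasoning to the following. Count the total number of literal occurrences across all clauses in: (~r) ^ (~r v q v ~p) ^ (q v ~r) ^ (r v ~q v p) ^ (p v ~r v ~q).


Counting literals in each clause:
Clause 1: 1 literal(s)
Clause 2: 3 literal(s)
Clause 3: 2 literal(s)
Clause 4: 3 literal(s)
Clause 5: 3 literal(s)
Total = 12

12


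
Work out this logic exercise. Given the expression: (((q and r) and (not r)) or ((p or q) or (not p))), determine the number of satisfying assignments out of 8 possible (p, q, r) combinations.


Check all 8 assignments:
p=0, q=0, r=0: 1
p=0, q=0, r=1: 1
p=0, q=1, r=0: 1
p=0, q=1, r=1: 1
p=1, q=0, r=0: 1
p=1, q=0, r=1: 1
p=1, q=1, r=0: 1
p=1, q=1, r=1: 1
Count of True = 8

8


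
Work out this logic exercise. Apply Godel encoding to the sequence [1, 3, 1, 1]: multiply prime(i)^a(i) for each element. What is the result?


Encode each element as an exponent of the corresponding prime:
  2^1 = 2
  3^3 = 27
  5^1 = 5
  7^1 = 7
Product = 2 * 27 * 5 * 7 = 1890

1890


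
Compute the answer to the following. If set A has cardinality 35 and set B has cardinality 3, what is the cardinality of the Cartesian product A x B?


The Cartesian product A x B contains all ordered pairs (a, b).
|A x B| = |A| * |B| = 35 * 3 = 105

105


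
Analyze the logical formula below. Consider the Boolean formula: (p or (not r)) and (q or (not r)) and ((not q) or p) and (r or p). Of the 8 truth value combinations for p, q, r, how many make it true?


Evaluate all 8 assignments for p, q, r:
p=0, q=0, r=0: 0
p=0, q=0, r=1: 0
p=0, q=1, r=0: 0
p=0, q=1, r=1: 0
p=1, q=0, r=0: 1
p=1, q=0, r=1: 0
p=1, q=1, r=0: 1
p=1, q=1, r=1: 1
Satisfying count = 3

3


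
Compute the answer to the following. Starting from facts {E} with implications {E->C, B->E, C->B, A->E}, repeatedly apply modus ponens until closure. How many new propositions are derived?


Initial facts: {E}
Apply modus ponens to closure:
  E and E->C  =>  C
  C and C->B  =>  B
Final known: {B, C, E}
New propositions: {B, C}
Count = 2

2


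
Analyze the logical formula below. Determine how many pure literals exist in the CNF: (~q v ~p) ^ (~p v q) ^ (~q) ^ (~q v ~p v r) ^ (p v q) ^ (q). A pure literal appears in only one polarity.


Check each variable for pure literal status:
p: mixed (not pure)
q: mixed (not pure)
r: pure positive
Pure literal count = 1

1


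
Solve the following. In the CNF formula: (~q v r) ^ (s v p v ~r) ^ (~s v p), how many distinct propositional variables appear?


Identify each variable that appears in the formula.
Variables found: p, q, r, s
Count = 4

4
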